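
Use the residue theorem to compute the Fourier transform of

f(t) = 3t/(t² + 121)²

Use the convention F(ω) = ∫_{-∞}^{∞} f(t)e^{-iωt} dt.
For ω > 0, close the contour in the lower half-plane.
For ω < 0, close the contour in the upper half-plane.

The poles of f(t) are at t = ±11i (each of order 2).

Let g(z) = f(z)e^{-iωz}; for large |z| the factor e^{-iωz} decays in the lower half-plane when ω > 0 and in the upper half-plane when ω < 0.

Case ω > 0 (lower half-plane, clockwise contour ⇒ F(ω) = -2πi·ΣRes):
  Res_{z = - 11 i} g(z) = \frac{3 \omega e^{- 11 \omega}}{44} (pole of order 2)
  F(ω) = -2πi·ΣRes = - \frac{3 i \pi \omega e^{- 11 \omega}}{22}

Case ω < 0 (upper half-plane, counterclockwise contour ⇒ F(ω) = +2πi·ΣRes):
  Res_{z = 11 i} g(z) = - \frac{3 \omega e^{11 \omega}}{44} (pole of order 2)
  F(ω) = 2πi·ΣRes = - \frac{3 i \pi \omega e^{11 \omega}}{22}

Both cases combine into a single formula in |ω|:

F(ω) = - \frac{3 i \pi \omega e^{- 11 \left|{\omega}\right|}}{22}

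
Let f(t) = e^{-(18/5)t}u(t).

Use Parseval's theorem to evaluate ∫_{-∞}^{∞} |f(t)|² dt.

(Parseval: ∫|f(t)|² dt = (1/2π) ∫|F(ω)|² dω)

∫|f(t)|² dt = \frac{5}{36}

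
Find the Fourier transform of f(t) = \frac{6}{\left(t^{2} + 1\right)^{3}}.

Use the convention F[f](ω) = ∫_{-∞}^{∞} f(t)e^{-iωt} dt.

F(ω) = \frac{3 \pi \left(\omega^{2} + 3 \left|{\omega}\right| + 3\right) e^{- \left|{\omega}\right|}}{4}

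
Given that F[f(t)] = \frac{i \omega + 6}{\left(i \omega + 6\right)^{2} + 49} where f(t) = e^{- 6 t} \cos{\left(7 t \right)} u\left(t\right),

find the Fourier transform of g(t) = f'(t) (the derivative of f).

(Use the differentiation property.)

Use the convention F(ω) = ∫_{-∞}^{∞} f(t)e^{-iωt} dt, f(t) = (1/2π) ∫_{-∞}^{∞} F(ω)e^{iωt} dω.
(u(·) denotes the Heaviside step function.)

F[g](ω) = \frac{i \omega \left(i \omega + 6\right)}{\left(i \omega + 6\right)^{2} + 49}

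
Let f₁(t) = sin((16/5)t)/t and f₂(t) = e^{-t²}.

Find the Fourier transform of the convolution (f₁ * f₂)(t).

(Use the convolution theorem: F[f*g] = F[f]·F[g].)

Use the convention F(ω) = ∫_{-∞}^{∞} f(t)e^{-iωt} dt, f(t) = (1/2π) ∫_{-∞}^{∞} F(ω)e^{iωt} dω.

F[f₁*f₂](ω) = \begin{cases} \pi^{\frac{3}{2}} e^{- \frac{\omega^{2}}{4}} & \text{for}\: \omega > - \frac{16}{5} \wedge \omega < \frac{16}{5} \\0 & \text{otherwise} \end{cases}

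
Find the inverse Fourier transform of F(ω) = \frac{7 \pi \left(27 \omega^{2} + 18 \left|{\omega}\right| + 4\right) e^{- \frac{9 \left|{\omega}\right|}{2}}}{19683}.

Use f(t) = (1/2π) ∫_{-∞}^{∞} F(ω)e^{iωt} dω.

f(t) = \frac{7}{\left(t^{2} + \frac{81}{4}\right)^{3}}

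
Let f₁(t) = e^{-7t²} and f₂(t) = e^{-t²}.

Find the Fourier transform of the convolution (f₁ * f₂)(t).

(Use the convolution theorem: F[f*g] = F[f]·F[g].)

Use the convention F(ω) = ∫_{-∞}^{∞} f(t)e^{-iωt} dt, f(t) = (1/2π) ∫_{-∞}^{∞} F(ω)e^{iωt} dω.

F[f₁*f₂](ω) = \frac{\sqrt{7} \pi e^{- \frac{2 \omega^{2}}{7}}}{7}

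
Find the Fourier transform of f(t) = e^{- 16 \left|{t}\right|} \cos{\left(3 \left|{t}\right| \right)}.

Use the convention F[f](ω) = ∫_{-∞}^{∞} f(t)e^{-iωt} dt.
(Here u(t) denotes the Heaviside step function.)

F(ω) = \frac{32 \left(\omega^{2} + 265\right)}{\omega^{4} + 494 \omega^{2} + 70225}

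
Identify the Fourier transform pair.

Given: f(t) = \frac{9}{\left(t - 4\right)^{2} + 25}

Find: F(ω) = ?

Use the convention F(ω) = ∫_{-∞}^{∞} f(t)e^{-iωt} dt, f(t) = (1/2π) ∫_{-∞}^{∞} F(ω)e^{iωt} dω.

F(ω) = \frac{9 \pi e^{- 4 i \omega - 5 \left|{\omega}\right|}}{5}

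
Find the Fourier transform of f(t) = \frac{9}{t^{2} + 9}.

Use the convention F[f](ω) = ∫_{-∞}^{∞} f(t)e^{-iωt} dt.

F(ω) = 3 \pi e^{- 3 \left|{\omega}\right|}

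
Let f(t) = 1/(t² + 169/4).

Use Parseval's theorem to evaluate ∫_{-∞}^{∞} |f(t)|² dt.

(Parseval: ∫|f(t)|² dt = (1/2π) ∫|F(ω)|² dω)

∫|f(t)|² dt = \frac{4 \pi}{2197}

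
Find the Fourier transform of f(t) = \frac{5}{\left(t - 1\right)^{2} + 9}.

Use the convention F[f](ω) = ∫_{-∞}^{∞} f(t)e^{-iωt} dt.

F(ω) = \frac{5 \pi e^{- i \omega - 3 \left|{\omega}\right|}}{3}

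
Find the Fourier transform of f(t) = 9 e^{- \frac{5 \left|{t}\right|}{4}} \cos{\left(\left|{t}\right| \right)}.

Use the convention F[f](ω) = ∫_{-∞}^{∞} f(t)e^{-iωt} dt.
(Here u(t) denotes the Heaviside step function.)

F(ω) = \frac{360 \left(16 \omega^{2} + 41\right)}{256 \omega^{4} + 288 \omega^{2} + 1681}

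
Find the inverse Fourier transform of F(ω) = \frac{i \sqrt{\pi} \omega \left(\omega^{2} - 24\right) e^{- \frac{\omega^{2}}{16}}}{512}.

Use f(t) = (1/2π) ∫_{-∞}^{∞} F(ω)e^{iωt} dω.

f(t) = 2 t^{3} e^{- 4 t^{2}}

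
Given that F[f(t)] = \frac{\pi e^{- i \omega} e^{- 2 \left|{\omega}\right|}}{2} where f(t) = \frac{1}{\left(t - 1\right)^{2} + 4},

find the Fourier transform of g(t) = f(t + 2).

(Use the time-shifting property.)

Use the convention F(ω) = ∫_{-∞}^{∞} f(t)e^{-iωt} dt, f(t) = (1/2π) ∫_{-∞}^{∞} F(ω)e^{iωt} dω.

F[g](ω) = \frac{\pi e^{i \omega - 2 \left|{\omega}\right|}}{2}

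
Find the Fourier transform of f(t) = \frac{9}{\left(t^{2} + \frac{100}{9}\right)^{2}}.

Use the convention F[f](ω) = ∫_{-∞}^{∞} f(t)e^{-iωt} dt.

F(ω) = \frac{81 \pi \left(10 \left|{\omega}\right| + 3\right) e^{- \frac{10 \left|{\omega}\right|}{3}}}{2000}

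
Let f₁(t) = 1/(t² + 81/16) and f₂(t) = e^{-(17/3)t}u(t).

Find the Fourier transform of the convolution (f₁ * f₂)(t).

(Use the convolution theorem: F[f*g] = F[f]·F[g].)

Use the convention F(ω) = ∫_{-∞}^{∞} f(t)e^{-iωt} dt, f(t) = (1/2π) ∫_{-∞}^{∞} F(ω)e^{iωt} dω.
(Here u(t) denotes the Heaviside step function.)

F[f₁*f₂](ω) = \frac{4 \pi e^{- \frac{9 \left|{\omega}\right|}{4}}}{3 \left(3 i \omega + 17\right)}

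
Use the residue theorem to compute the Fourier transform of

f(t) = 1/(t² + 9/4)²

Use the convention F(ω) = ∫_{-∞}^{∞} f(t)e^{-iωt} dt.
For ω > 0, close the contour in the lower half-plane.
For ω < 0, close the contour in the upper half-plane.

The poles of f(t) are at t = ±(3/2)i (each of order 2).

Let g(z) = f(z)e^{-iωz}; for large |z| the factor e^{-iωz} decays in the lower half-plane when ω > 0 and in the upper half-plane when ω < 0.

Case ω > 0 (lower half-plane, clockwise contour ⇒ F(ω) = -2πi·ΣRes):
  Res_{z = - \frac{3 i}{2}} g(z) = \frac{i \left(3 \omega + 2\right) e^{- \frac{3 \omega}{2}}}{27} (pole of order 2)
  F(ω) = -2πi·ΣRes = \frac{2 \pi \left(3 \omega + 2\right) e^{- \frac{3 \omega}{2}}}{27}

Case ω < 0 (upper half-plane, counterclockwise contour ⇒ F(ω) = +2πi·ΣRes):
  Res_{z = \frac{3 i}{2}} g(z) = \frac{i \left(3 \omega - 2\right) e^{\frac{3 \omega}{2}}}{27} (pole of order 2)
  F(ω) = 2πi·ΣRes = \frac{2 \pi \left(2 - 3 \omega\right) e^{\frac{3 \omega}{2}}}{27}

Both cases combine into a single formula in |ω|:

F(ω) = \frac{2 \pi \left(3 \left|{\omega}\right| + 2\right) e^{- \frac{3 \left|{\omega}\right|}{2}}}{27}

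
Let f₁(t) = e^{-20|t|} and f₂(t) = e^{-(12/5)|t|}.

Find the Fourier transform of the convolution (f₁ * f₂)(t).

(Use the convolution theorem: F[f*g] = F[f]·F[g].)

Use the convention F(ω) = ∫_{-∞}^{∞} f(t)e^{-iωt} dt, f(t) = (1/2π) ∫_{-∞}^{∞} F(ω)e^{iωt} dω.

F[f₁*f₂](ω) = \frac{4800}{\left(\omega^{2} + 400\right) \left(25 \omega^{2} + 144\right)}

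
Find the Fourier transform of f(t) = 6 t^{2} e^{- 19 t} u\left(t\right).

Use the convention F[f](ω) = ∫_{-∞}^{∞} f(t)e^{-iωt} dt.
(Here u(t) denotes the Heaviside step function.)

F(ω) = \frac{12}{\left(i \omega + 19\right)^{3}}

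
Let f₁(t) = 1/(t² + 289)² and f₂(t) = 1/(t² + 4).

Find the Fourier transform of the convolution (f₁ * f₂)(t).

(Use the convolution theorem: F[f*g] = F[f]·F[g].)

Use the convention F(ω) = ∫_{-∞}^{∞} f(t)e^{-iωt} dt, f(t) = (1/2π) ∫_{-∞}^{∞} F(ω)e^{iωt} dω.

F[f₁*f₂](ω) = \frac{\pi^{2} \left(17 \left|{\omega}\right| + 1\right) e^{- 19 \left|{\omega}\right|}}{19652}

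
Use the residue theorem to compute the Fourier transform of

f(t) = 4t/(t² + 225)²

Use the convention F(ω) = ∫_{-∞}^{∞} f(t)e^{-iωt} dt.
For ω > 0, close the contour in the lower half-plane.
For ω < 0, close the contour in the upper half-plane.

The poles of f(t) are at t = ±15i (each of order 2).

Let g(z) = f(z)e^{-iωz}; for large |z| the factor e^{-iωz} decays in the lower half-plane when ω > 0 and in the upper half-plane when ω < 0.

Case ω > 0 (lower half-plane, clockwise contour ⇒ F(ω) = -2πi·ΣRes):
  Res_{z = - 15 i} g(z) = \frac{\omega e^{- 15 \omega}}{15} (pole of order 2)
  F(ω) = -2πi·ΣRes = - \frac{2 i \pi \omega e^{- 15 \omega}}{15}

Case ω < 0 (upper half-plane, counterclockwise contour ⇒ F(ω) = +2πi·ΣRes):
  Res_{z = 15 i} g(z) = - \frac{\omega e^{15 \omega}}{15} (pole of order 2)
  F(ω) = 2πi·ΣRes = - \frac{2 i \pi \omega e^{15 \omega}}{15}

Both cases combine into a single formula in |ω|:

F(ω) = - \frac{2 i \pi \omega e^{- 15 \left|{\omega}\right|}}{15}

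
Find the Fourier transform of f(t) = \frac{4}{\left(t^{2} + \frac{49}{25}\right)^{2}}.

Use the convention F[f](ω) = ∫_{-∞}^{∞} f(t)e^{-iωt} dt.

F(ω) = \frac{50 \pi \left(7 \left|{\omega}\right| + 5\right) e^{- \frac{7 \left|{\omega}\right|}{5}}}{343}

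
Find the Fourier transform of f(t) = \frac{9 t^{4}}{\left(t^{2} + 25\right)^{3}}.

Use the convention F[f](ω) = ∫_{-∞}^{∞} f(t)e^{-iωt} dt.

F(ω) = \frac{9 \pi \left(25 \omega^{2} - 25 \left|{\omega}\right| + 3\right) e^{- 5 \left|{\omega}\right|}}{40}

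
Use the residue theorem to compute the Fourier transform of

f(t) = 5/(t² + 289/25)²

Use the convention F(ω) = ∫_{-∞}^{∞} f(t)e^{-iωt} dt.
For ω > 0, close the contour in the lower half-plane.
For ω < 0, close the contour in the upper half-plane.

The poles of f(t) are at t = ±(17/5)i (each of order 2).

Let g(z) = f(z)e^{-iωz}; for large |z| the factor e^{-iωz} decays in the lower half-plane when ω > 0 and in the upper half-plane when ω < 0.

Case ω > 0 (lower half-plane, clockwise contour ⇒ F(ω) = -2πi·ΣRes):
  Res_{z = - \frac{17 i}{5}} g(z) = \frac{125 i \left(17 \omega + 5\right) e^{- \frac{17 \omega}{5}}}{19652} (pole of order 2)
  F(ω) = -2πi·ΣRes = \frac{125 \pi \left(17 \omega + 5\right) e^{- \frac{17 \omega}{5}}}{9826}

Case ω < 0 (upper half-plane, counterclockwise contour ⇒ F(ω) = +2πi·ΣRes):
  Res_{z = \frac{17 i}{5}} g(z) = \frac{125 i \left(17 \omega - 5\right) e^{\frac{17 \omega}{5}}}{19652} (pole of order 2)
  F(ω) = 2πi·ΣRes = \frac{125 \pi \left(5 - 17 \omega\right) e^{\frac{17 \omega}{5}}}{9826}

Both cases combine into a single formula in |ω|:

F(ω) = \frac{125 \pi \left(17 \left|{\omega}\right| + 5\right) e^{- \frac{17 \left|{\omega}\right|}{5}}}{9826}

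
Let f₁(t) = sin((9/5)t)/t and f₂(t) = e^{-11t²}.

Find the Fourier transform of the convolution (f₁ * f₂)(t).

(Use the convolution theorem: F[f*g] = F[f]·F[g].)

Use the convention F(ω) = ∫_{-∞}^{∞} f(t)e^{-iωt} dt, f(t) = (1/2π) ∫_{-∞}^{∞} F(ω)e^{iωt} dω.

F[f₁*f₂](ω) = \begin{cases} \frac{\sqrt{11} \pi^{\frac{3}{2}} e^{- \frac{\omega^{2}}{44}}}{11} & \text{for}\: \omega > - \frac{9}{5} \wedge \omega < \frac{9}{5} \\0 & \text{otherwise} \end{cases}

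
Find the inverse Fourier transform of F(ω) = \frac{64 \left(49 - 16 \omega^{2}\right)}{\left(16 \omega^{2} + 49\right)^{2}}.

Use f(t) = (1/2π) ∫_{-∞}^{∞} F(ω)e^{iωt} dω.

f(t) = 2 e^{- \frac{7 \left|{t}\right|}{4}} \left|{t}\right|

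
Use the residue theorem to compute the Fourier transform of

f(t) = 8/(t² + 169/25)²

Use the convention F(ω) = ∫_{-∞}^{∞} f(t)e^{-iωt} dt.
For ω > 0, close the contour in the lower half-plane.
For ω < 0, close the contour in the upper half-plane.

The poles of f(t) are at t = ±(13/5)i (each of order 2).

Let g(z) = f(z)e^{-iωz}; for large |z| the factor e^{-iωz} decays in the lower half-plane when ω > 0 and in the upper half-plane when ω < 0.

Case ω > 0 (lower half-plane, clockwise contour ⇒ F(ω) = -2πi·ΣRes):
  Res_{z = - \frac{13 i}{5}} g(z) = \frac{50 i \left(13 \omega + 5\right) e^{- \frac{13 \omega}{5}}}{2197} (pole of order 2)
  F(ω) = -2πi·ΣRes = \frac{100 \pi \left(13 \omega + 5\right) e^{- \frac{13 \omega}{5}}}{2197}

Case ω < 0 (upper half-plane, counterclockwise contour ⇒ F(ω) = +2πi·ΣRes):
  Res_{z = \frac{13 i}{5}} g(z) = \frac{50 i \left(13 \omega - 5\right) e^{\frac{13 \omega}{5}}}{2197} (pole of order 2)
  F(ω) = 2πi·ΣRes = \frac{100 \pi \left(5 - 13 \omega\right) e^{\frac{13 \omega}{5}}}{2197}

Both cases combine into a single formula in |ω|:

F(ω) = \frac{100 \pi \left(13 \left|{\omega}\right| + 5\right) e^{- \frac{13 \left|{\omega}\right|}{5}}}{2197}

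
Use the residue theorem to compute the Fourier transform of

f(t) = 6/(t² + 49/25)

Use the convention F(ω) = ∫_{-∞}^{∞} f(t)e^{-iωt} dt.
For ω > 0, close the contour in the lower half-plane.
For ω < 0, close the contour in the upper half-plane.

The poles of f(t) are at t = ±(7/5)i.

Let g(z) = f(z)e^{-iωz}; for large |z| the factor e^{-iωz} decays in the lower half-plane when ω > 0 and in the upper half-plane when ω < 0.

Case ω > 0 (lower half-plane, clockwise contour ⇒ F(ω) = -2πi·ΣRes):
  Res_{z = - \frac{7 i}{5}} g(z) = \frac{15 i e^{- \frac{7 \omega}{5}}}{7}
  F(ω) = -2πi·ΣRes = \frac{30 \pi e^{- \frac{7 \omega}{5}}}{7}

Case ω < 0 (upper half-plane, counterclockwise contour ⇒ F(ω) = +2πi·ΣRes):
  Res_{z = \frac{7 i}{5}} g(z) = - \frac{15 i e^{\frac{7 \omega}{5}}}{7}
  F(ω) = 2πi·ΣRes = \frac{30 \pi e^{\frac{7 \omega}{5}}}{7}

Both cases combine into a single formula in |ω|:

F(ω) = \frac{30 \pi e^{- \frac{7 \left|{\omega}\right|}{5}}}{7}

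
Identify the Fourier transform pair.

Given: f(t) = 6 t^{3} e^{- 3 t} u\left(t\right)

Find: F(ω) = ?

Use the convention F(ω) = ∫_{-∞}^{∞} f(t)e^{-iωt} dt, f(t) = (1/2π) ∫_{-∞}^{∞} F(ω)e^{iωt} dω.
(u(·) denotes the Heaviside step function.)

F(ω) = \frac{36}{\left(i \omega + 3\right)^{4}}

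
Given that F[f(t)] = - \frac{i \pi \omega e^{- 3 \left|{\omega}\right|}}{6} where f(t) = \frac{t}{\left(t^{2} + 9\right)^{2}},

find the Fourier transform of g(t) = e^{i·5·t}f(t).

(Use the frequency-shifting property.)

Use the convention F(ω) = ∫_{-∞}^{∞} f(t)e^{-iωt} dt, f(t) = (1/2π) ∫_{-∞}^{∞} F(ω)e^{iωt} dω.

F[g](ω) = \frac{i \pi \left(5 - \omega\right) e^{- 3 \left|{\omega - 5}\right|}}{6}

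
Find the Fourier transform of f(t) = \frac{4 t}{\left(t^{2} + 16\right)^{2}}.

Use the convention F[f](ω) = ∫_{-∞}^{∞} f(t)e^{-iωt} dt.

F(ω) = - \frac{i \pi \omega e^{- 4 \left|{\omega}\right|}}{2}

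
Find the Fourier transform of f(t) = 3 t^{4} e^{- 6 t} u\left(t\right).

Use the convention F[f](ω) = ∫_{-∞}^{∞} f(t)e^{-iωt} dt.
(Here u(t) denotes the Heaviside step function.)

F(ω) = \frac{72}{\left(i \omega + 6\right)^{5}}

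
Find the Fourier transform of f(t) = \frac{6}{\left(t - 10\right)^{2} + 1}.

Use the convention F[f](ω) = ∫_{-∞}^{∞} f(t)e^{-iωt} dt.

F(ω) = 6 \pi e^{- 10 i \omega - \left|{\omega}\right|}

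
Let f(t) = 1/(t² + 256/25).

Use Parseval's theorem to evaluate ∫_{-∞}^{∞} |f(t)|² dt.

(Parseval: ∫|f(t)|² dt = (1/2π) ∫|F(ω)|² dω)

∫|f(t)|² dt = \frac{125 \pi}{8192}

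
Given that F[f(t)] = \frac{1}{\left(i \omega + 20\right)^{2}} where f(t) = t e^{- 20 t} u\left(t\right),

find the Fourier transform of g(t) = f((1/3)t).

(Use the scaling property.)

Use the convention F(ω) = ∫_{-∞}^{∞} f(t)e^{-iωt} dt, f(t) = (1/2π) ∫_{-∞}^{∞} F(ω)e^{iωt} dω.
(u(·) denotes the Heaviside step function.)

F[g](ω) = \frac{3}{\left(3 i \omega + 20\right)^{2}}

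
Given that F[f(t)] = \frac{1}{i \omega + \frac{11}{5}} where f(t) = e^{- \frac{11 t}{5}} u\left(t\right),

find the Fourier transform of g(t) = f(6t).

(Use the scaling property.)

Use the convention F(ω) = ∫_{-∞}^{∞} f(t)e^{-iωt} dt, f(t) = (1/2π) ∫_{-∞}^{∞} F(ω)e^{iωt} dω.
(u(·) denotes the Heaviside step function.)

F[g](ω) = \frac{5}{5 i \omega + 66}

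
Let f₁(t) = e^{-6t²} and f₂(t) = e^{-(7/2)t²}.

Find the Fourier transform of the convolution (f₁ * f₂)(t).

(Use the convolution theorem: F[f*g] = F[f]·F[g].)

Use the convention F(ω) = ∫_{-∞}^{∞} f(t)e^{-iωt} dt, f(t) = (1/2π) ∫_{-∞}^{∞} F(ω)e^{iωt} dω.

F[f₁*f₂](ω) = \frac{\sqrt{21} \pi e^{- \frac{19 \omega^{2}}{168}}}{21}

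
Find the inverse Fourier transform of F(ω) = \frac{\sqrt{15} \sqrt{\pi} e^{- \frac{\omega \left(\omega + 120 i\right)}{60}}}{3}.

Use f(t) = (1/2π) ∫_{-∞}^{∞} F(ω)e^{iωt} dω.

f(t) = 5 e^{- 15 \left(t - 2\right)^{2}}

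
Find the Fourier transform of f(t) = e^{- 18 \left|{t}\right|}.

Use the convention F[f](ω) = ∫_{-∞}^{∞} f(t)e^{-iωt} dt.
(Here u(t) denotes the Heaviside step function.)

F(ω) = \frac{36}{\omega^{2} + 324}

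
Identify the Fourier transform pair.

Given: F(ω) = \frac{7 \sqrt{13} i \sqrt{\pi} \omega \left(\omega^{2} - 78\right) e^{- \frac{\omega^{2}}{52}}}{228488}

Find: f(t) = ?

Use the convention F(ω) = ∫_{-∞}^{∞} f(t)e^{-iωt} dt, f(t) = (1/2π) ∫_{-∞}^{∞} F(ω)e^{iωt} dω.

f(t) = 7 t^{3} e^{- 13 t^{2}}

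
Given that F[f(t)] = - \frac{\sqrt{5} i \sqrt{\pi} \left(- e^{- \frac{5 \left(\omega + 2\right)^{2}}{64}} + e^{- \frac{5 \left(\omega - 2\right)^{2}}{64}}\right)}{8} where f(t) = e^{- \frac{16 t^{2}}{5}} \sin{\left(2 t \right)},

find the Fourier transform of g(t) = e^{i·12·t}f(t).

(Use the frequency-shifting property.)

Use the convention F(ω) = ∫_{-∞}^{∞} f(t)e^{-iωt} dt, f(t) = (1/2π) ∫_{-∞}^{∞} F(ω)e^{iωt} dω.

F[g](ω) = \frac{\sqrt{5} i \sqrt{\pi} \left(- e^{\frac{5 \omega}{8}} + e^{\frac{15}{2}}\right) e^{- \frac{5 \omega^{2}}{64} + \frac{25 \omega}{16} - \frac{245}{16}}}{8}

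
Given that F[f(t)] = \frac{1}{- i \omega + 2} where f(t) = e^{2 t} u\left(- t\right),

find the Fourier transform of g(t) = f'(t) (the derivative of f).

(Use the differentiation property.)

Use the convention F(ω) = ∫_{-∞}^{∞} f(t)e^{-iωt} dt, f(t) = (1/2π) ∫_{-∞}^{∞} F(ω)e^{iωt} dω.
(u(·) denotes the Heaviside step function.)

F[g](ω) = - \frac{\omega}{\omega + 2 i}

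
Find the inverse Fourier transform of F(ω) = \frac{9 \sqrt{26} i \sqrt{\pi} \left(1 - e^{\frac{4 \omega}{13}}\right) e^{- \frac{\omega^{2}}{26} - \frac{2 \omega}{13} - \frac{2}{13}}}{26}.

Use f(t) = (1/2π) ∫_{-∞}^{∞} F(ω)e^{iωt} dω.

f(t) = 9 e^{- \frac{13 t^{2}}{2}} \sin{\left(2 t \right)}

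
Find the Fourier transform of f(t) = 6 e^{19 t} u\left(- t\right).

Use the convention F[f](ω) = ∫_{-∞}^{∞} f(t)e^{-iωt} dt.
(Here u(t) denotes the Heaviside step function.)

F(ω) = - \frac{6}{i \omega - 19}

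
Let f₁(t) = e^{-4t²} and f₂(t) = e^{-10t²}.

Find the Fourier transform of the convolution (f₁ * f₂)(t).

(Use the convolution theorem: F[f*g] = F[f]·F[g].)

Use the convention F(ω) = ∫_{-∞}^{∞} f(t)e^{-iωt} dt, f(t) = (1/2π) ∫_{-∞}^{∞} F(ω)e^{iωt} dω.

F[f₁*f₂](ω) = \frac{\sqrt{10} \pi e^{- \frac{7 \omega^{2}}{80}}}{20}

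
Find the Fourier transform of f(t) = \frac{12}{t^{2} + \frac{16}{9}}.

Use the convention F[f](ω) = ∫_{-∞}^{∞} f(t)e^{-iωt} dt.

F(ω) = 9 \pi e^{- \frac{4 \left|{\omega}\right|}{3}}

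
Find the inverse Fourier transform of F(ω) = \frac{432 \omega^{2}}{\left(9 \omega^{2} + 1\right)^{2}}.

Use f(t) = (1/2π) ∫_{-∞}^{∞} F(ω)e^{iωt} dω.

f(t) = 4 \left(1 - \frac{\left|{t}\right|}{3}\right) e^{- \frac{\left|{t}\right|}{3}}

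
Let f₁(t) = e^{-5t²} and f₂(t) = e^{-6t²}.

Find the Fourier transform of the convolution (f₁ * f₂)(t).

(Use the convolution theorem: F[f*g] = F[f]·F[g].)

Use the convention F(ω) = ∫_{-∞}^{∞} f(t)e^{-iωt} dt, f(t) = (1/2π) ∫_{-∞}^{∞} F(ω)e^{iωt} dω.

F[f₁*f₂](ω) = \frac{\sqrt{30} \pi e^{- \frac{11 \omega^{2}}{120}}}{30}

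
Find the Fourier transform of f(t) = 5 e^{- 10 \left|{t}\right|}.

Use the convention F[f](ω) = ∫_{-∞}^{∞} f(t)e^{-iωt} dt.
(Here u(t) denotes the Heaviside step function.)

F(ω) = \frac{100}{\omega^{2} + 100}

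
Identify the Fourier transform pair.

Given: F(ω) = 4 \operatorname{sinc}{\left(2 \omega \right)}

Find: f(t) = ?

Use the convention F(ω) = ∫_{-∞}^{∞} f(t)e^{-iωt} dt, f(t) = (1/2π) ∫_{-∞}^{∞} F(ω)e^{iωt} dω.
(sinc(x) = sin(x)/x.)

f(t) = \begin{cases} 1 & \text{for}\: \left|{t}\right| < 2 \\0 & \text{otherwise} \end{cases}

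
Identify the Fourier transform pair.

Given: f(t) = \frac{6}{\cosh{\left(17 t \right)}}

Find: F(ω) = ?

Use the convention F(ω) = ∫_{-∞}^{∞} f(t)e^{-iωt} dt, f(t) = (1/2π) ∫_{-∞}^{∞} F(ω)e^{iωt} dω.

F(ω) = \frac{6 \pi}{17 \cosh{\left(\frac{\pi \omega}{34} \right)}}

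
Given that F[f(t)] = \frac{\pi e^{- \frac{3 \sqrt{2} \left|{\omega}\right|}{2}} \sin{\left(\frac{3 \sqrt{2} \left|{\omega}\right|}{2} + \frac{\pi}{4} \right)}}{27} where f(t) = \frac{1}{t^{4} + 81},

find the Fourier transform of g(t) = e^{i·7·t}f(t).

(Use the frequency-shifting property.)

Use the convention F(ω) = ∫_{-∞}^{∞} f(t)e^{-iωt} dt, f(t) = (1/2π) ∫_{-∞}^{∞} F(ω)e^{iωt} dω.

F[g](ω) = \frac{\pi e^{- \frac{3 \sqrt{2} \left|{\omega - 7}\right|}{2}} \sin{\left(\frac{3 \sqrt{2} \left|{\omega - 7}\right|}{2} + \frac{\pi}{4} \right)}}{27}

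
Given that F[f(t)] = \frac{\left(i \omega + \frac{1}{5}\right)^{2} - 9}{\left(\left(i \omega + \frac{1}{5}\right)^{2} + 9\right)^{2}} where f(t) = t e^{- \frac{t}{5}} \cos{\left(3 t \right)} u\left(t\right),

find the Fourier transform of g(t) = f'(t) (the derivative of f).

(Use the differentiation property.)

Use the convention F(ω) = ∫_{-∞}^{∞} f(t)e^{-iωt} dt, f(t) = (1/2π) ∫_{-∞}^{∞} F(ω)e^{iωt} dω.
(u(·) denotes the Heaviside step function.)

F[g](ω) = \frac{25 i \omega \left(\left(5 i \omega + 1\right)^{2} - 225\right)}{\left(\left(5 i \omega + 1\right)^{2} + 225\right)^{2}}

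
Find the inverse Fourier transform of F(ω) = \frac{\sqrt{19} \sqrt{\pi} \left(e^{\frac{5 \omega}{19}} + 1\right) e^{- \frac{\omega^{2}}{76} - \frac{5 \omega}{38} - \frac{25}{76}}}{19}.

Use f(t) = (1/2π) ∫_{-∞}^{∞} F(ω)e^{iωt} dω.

f(t) = 2 e^{- 19 t^{2}} \cos{\left(5 t \right)}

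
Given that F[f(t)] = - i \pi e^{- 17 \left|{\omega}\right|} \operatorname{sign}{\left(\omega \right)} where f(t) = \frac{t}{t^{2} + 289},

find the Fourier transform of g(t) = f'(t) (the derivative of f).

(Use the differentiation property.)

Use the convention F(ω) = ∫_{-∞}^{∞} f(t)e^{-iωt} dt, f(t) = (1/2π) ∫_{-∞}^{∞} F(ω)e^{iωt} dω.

F[g](ω) = \pi \omega e^{- 17 \left|{\omega}\right|} \operatorname{sign}{\left(\omega \right)}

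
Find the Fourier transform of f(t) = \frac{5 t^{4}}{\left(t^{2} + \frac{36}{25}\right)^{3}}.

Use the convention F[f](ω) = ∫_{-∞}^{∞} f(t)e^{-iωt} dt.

F(ω) = \frac{\pi \left(12 \omega^{2} - 50 \left|{\omega}\right| + 25\right) e^{- \frac{6 \left|{\omega}\right|}{5}}}{16}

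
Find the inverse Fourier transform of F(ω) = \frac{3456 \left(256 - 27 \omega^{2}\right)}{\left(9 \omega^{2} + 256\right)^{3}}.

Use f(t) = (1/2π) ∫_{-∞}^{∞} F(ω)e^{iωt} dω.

f(t) = 2 t^{2} e^{- \frac{16 \left|{t}\right|}{3}}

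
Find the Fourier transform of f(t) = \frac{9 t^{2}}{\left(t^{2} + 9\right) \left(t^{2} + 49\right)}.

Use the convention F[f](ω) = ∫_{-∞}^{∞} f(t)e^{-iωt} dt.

F(ω) = \frac{9 \pi \left(7 - 3 e^{4 \left|{\omega}\right|}\right) e^{- 7 \left|{\omega}\right|}}{40}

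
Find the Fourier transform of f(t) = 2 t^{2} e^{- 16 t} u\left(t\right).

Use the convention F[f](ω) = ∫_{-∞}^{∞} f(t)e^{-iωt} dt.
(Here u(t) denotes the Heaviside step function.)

F(ω) = \frac{4}{\left(i \omega + 16\right)^{3}}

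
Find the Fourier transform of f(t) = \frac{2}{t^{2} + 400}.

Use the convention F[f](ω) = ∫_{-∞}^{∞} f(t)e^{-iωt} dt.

F(ω) = \frac{\pi e^{- 20 \left|{\omega}\right|}}{10}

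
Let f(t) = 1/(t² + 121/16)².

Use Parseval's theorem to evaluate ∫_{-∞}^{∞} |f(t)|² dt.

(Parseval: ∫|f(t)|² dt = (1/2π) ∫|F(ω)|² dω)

∫|f(t)|² dt = \frac{5120 \pi}{19487171}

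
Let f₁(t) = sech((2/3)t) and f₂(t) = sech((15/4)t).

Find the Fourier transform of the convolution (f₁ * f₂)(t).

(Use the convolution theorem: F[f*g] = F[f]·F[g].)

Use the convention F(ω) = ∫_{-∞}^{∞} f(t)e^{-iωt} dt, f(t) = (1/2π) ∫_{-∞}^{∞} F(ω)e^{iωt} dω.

F[f₁*f₂](ω) = \frac{2 \pi^{2}}{5 \cosh{\left(\frac{2 \pi \omega}{15} \right)} \cosh{\left(\frac{3 \pi \omega}{4} \right)}}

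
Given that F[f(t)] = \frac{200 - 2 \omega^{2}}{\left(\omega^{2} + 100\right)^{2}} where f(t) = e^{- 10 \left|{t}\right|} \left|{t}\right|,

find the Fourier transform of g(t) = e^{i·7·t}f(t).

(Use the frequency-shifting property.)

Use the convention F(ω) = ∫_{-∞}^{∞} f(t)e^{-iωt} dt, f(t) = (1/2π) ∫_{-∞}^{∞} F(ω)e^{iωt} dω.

F[g](ω) = \frac{2 \left(100 - \left(\omega - 7\right)^{2}\right)}{\left(\left(\omega - 7\right)^{2} + 100\right)^{2}}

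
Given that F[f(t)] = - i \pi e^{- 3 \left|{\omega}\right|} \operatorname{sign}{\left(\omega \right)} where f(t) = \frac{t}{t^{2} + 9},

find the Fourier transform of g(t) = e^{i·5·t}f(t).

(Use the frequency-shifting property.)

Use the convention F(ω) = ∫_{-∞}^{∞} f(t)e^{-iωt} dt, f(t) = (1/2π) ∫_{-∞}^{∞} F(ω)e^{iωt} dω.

F[g](ω) = - i \pi e^{- 3 \left|{\omega - 5}\right|} \operatorname{sign}{\left(\omega - 5 \right)}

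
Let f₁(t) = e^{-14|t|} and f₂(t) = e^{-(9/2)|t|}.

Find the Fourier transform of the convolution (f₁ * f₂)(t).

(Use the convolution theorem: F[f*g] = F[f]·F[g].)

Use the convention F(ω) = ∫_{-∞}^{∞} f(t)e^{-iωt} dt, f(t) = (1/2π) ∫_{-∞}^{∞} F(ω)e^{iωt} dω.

F[f₁*f₂](ω) = \frac{1008}{\left(\omega^{2} + 196\right) \left(4 \omega^{2} + 81\right)}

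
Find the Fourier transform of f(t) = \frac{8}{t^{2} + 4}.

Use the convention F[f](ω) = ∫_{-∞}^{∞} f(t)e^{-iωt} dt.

F(ω) = 4 \pi e^{- 2 \left|{\omega}\right|}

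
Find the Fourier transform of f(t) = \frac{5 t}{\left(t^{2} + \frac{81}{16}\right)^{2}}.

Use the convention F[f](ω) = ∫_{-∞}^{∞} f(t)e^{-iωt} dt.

F(ω) = - \frac{10 i \pi \omega e^{- \frac{9 \left|{\omega}\right|}{4}}}{9}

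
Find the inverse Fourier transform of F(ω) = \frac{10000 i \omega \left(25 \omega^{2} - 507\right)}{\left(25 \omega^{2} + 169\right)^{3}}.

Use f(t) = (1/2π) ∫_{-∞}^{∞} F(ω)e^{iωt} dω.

f(t) = 4 t e^{- \frac{13 \left|{t}\right|}{5}} \left|{t}\right|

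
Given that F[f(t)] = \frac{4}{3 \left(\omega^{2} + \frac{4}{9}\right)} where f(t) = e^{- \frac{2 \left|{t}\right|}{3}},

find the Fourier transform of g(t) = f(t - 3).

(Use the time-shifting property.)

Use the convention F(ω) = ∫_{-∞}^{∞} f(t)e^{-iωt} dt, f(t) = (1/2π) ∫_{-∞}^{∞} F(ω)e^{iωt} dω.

F[g](ω) = \frac{12 e^{- 3 i \omega}}{9 \omega^{2} + 4}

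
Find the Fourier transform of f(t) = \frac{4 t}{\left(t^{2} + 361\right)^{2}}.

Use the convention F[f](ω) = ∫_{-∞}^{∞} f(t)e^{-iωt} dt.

F(ω) = - \frac{2 i \pi \omega e^{- 19 \left|{\omega}\right|}}{19}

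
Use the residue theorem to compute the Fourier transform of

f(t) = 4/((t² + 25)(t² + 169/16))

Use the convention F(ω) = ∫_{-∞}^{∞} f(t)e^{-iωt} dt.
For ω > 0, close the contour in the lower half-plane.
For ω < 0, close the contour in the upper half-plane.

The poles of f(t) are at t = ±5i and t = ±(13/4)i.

Let g(z) = f(z)e^{-iωz}; for large |z| the factor e^{-iωz} decays in the lower half-plane when ω > 0 and in the upper half-plane when ω < 0.

Case ω > 0 (lower half-plane, clockwise contour ⇒ F(ω) = -2πi·ΣRes):
  Res_{z = - 5 i} g(z) = - \frac{32 i e^{- 5 \omega}}{1155}
  Res_{z = - \frac{13 i}{4}} g(z) = \frac{128 i e^{- \frac{13 \omega}{4}}}{3003}
  F(ω) = -2πi·ΣRes = - \frac{64 \pi e^{- 5 \omega}}{1155} + \frac{256 \pi e^{- \frac{13 \omega}{4}}}{3003}

Case ω < 0 (upper half-plane, counterclockwise contour ⇒ F(ω) = +2πi·ΣRes):
  Res_{z = 5 i} g(z) = \frac{32 i e^{5 \omega}}{1155}
  Res_{z = \frac{13 i}{4}} g(z) = - \frac{128 i e^{\frac{13 \omega}{4}}}{3003}
  F(ω) = 2πi·ΣRes = \frac{64 \pi \left(20 e^{\frac{13 \omega}{4}} - 13 e^{5 \omega}\right)}{15015}

Both cases combine into a single formula in |ω|:

F(ω) = - \frac{64 \pi e^{- 5 \left|{\omega}\right|}}{1155} + \frac{256 \pi e^{- \frac{13 \left|{\omega}\right|}{4}}}{3003}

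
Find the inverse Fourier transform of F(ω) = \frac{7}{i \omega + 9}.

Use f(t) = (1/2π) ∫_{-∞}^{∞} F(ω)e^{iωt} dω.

f(t) = 7 e^{- 9 t} u\left(t\right)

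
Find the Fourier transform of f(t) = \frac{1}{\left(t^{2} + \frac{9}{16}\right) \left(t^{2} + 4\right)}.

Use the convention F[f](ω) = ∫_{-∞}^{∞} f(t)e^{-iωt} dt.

F(ω) = - \frac{8 \pi e^{- 2 \left|{\omega}\right|}}{55} + \frac{64 \pi e^{- \frac{3 \left|{\omega}\right|}{4}}}{165}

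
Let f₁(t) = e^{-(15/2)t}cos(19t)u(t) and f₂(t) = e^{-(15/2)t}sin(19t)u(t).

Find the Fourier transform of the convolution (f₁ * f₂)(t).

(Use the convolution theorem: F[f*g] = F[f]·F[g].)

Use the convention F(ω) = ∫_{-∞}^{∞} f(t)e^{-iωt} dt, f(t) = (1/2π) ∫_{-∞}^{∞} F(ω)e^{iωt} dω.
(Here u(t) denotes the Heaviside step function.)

F[f₁*f₂](ω) = \frac{152 \left(2 i \omega + 15\right)}{\left(\left(2 i \omega + 15\right)^{2} + 1444\right)^{2}}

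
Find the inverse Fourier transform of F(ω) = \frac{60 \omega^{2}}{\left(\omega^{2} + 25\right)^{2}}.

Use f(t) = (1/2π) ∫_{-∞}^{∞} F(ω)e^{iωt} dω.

f(t) = 3 \left(1 - 5 \left|{t}\right|\right) e^{- 5 \left|{t}\right|}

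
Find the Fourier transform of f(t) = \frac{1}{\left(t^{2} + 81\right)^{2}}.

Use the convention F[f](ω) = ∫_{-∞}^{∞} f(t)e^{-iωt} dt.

F(ω) = \frac{\pi \left(9 \left|{\omega}\right| + 1\right) e^{- 9 \left|{\omega}\right|}}{1458}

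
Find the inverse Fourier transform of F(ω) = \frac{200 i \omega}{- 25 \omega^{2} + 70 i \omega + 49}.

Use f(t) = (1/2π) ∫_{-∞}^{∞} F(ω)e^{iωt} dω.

f(t) = 8 \left(1 - \frac{7 t}{5}\right) e^{- \frac{7 t}{5}} u\left(t\right)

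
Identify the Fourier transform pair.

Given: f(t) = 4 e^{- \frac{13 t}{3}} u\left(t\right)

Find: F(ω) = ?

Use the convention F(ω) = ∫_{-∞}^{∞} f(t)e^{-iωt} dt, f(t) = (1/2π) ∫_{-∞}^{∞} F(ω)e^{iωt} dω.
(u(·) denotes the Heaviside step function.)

F(ω) = \frac{12}{3 i \omega + 13}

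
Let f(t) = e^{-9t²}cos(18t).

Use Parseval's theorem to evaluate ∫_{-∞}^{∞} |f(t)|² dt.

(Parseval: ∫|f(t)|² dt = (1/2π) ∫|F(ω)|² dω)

∫|f(t)|² dt = \frac{\sqrt{2} \sqrt{\pi} \left(1 + e^{18}\right)}{12 e^{18}}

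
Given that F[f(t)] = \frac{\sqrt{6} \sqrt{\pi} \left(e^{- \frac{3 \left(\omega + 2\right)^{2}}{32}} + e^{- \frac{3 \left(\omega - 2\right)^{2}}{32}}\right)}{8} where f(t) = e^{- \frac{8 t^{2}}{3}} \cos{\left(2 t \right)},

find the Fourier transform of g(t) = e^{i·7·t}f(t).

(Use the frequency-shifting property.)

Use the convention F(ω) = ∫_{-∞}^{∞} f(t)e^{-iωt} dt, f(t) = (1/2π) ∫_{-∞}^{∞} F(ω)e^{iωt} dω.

F[g](ω) = \frac{\sqrt{6} \sqrt{\pi} \left(e^{\frac{3 \omega}{4}} + e^{\frac{21}{4}}\right) e^{- \frac{3 \omega^{2}}{32} + \frac{15 \omega}{16} - \frac{243}{32}}}{8}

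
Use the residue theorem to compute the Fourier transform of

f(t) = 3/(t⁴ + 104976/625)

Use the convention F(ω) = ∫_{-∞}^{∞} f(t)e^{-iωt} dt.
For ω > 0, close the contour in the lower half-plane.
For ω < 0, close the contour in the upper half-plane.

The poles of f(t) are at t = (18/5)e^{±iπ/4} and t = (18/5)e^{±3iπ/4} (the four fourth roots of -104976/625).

Let g(z) = f(z)e^{-iωz}; for large |z| the factor e^{-iωz} decays in the lower half-plane when ω > 0 and in the upper half-plane when ω < 0.

Case ω > 0 (lower half-plane, clockwise contour ⇒ F(ω) = -2πi·ΣRes):
  Res_{z = - \frac{9 \sqrt{2}}{5} - \frac{9 \sqrt{2} i}{5}} g(z) = \frac{125 \sqrt{2} i \left(1 - i\right) e^{\frac{9 \sqrt{2} \omega \left(-1 + i\right)}{5}}}{15552}
  Res_{z = \frac{9 \sqrt{2}}{5} - \frac{9 \sqrt{2} i}{5}} g(z) = \frac{125 \sqrt{2} i \left(1 + i\right) e^{- \frac{9 \sqrt{2} \omega \left(1 + i\right)}{5}}}{15552}
  F(ω) = -2πi·ΣRes = \frac{125 \sqrt{2} \pi \left(1 - i\right) \left(e^{\frac{18 \sqrt{2} i \omega}{5}} + i\right) e^{- \frac{9 \sqrt{2} \omega \left(1 + i\right)}{5}}}{7776} = \frac{125 \pi e^{- \frac{9 \sqrt{2} \omega}{5}} \sin{\left(\frac{9 \sqrt{2} \omega}{5} + \frac{\pi}{4} \right)}}{1944}

Case ω < 0 (upper half-plane, counterclockwise contour ⇒ F(ω) = +2πi·ΣRes):
  Res_{z = \frac{9 \sqrt{2}}{5} + \frac{9 \sqrt{2} i}{5}} g(z) = \frac{125 \sqrt{2} i \left(-1 + i\right) e^{\frac{9 \sqrt{2} \omega \left(1 - i\right)}{5}}}{15552}
  Res_{z = - \frac{9 \sqrt{2}}{5} + \frac{9 \sqrt{2} i}{5}} g(z) = \frac{125 \sqrt{2} \left(1 - i\right) e^{\frac{9 \sqrt{2} \omega \left(1 + i\right)}{5}}}{15552}
  F(ω) = 2πi·ΣRes = - \frac{125 \sqrt{2} i \pi \left(i \left(1 - i\right) e^{\frac{9 \sqrt{2} \omega \left(1 - i\right)}{5}} - \left(1 - i\right) e^{\frac{9 \sqrt{2} \omega \left(1 + i\right)}{5}}\right)}{7776} = \frac{125 \pi e^{\frac{9 \sqrt{2} \omega}{5}} \cos{\left(\frac{9 \sqrt{2} \omega}{5} + \frac{\pi}{4} \right)}}{1944}

Both cases combine into a single formula in |ω|:

F(ω) = \frac{125 \pi e^{- \frac{9 \sqrt{2} \left|{\omega}\right|}{5}} \sin{\left(\frac{9 \sqrt{2} \left|{\omega}\right|}{5} + \frac{\pi}{4} \right)}}{1944}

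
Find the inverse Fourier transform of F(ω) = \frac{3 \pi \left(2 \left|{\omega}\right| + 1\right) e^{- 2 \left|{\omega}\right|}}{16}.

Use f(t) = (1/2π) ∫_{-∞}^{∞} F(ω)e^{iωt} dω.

f(t) = \frac{3}{\left(t^{2} + 4\right)^{2}}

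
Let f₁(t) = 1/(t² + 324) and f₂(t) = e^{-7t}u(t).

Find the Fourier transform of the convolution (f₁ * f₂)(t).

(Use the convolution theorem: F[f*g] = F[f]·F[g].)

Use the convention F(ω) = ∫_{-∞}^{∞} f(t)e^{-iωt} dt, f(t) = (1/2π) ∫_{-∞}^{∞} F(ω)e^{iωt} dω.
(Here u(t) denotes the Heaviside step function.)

F[f₁*f₂](ω) = \frac{\pi e^{- 18 \left|{\omega}\right|}}{18 \left(i \omega + 7\right)}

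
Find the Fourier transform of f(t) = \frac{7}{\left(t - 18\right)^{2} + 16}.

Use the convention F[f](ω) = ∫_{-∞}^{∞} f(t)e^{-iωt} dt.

F(ω) = \frac{7 \pi e^{- 18 i \omega - 4 \left|{\omega}\right|}}{4}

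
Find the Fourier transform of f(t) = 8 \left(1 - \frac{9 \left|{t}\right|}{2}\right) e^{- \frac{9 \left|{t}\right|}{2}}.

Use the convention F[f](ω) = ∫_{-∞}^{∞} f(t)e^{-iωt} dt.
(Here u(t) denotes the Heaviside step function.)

F(ω) = \frac{2304 \omega^{2}}{\left(4 \omega^{2} + 81\right)^{2}}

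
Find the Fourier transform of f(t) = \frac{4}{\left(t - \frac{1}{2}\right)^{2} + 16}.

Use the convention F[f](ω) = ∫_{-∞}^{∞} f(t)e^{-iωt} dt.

F(ω) = \pi e^{- \frac{i \omega}{2} - 4 \left|{\omega}\right|}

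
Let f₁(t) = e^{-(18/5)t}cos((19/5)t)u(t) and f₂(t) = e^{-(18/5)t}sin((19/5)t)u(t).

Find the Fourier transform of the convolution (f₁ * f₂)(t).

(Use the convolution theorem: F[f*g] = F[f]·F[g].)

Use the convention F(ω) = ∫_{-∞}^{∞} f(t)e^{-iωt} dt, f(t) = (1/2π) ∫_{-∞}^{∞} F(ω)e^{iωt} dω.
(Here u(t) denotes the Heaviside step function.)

F[f₁*f₂](ω) = \frac{475 \left(5 i \omega + 18\right)}{\left(\left(5 i \omega + 18\right)^{2} + 361\right)^{2}}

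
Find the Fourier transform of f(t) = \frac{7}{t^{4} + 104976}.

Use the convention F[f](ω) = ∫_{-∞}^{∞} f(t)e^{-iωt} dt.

F(ω) = \frac{7 \pi e^{- 9 \sqrt{2} \left|{\omega}\right|} \sin{\left(9 \sqrt{2} \left|{\omega}\right| + \frac{\pi}{4} \right)}}{5832}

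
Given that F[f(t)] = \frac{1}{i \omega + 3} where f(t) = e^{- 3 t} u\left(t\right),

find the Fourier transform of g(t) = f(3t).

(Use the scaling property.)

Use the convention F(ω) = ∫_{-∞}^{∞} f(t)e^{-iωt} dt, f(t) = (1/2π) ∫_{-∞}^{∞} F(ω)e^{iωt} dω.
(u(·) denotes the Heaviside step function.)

F[g](ω) = \frac{1}{i \omega + 9}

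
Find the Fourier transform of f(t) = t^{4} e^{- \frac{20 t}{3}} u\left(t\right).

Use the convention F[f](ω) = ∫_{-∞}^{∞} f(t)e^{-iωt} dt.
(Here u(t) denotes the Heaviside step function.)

F(ω) = \frac{5832}{\left(3 i \omega + 20\right)^{5}}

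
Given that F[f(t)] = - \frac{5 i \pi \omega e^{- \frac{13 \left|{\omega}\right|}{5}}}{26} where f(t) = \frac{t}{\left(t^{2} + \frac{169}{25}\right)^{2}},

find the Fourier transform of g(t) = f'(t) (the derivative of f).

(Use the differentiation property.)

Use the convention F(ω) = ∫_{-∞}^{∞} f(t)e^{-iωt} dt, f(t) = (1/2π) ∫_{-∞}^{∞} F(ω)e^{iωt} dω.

F[g](ω) = \frac{5 \pi \omega^{2} e^{- \frac{13 \left|{\omega}\right|}{5}}}{26}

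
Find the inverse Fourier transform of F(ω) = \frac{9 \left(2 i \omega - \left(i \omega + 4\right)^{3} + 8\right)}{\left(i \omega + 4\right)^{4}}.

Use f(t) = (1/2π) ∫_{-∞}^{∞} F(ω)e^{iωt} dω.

f(t) = 9 \left(t^{2} - 1\right) e^{- 4 t} u\left(t\right)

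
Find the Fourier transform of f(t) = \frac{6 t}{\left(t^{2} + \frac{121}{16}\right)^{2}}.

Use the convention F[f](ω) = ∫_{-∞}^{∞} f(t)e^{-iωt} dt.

F(ω) = - \frac{12 i \pi \omega e^{- \frac{11 \left|{\omega}\right|}{4}}}{11}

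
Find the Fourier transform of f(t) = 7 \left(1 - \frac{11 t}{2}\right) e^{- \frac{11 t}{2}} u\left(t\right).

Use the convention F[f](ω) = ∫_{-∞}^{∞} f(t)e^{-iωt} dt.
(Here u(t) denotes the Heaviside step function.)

F(ω) = \frac{28 i \omega}{- 4 \omega^{2} + 44 i \omega + 121}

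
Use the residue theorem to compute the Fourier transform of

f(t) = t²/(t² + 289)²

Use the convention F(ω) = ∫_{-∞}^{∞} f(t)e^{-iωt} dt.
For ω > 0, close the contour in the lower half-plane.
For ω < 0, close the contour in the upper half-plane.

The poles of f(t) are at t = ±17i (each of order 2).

Let g(z) = f(z)e^{-iωz}; for large |z| the factor e^{-iωz} decays in the lower half-plane when ω > 0 and in the upper half-plane when ω < 0.

Case ω > 0 (lower half-plane, clockwise contour ⇒ F(ω) = -2πi·ΣRes):
  Res_{z = - 17 i} g(z) = \frac{i \left(1 - 17 \omega\right) e^{- 17 \omega}}{68} (pole of order 2)
  F(ω) = -2πi·ΣRes = \frac{\pi \left(1 - 17 \omega\right) e^{- 17 \omega}}{34}

Case ω < 0 (upper half-plane, counterclockwise contour ⇒ F(ω) = +2πi·ΣRes):
  Res_{z = 17 i} g(z) = \frac{i \left(- 17 \omega - 1\right) e^{17 \omega}}{68} (pole of order 2)
  F(ω) = 2πi·ΣRes = \frac{\pi \left(17 \omega + 1\right) e^{17 \omega}}{34}

Both cases combine into a single formula in |ω|:

F(ω) = \frac{\pi \left(1 - 17 \left|{\omega}\right|\right) e^{- 17 \left|{\omega}\right|}}{34}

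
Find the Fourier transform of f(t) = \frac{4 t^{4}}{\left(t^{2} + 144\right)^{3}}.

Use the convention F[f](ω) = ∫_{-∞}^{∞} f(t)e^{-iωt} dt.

F(ω) = \frac{\pi \left(48 \omega^{2} - 20 \left|{\omega}\right| + 1\right) e^{- 12 \left|{\omega}\right|}}{8}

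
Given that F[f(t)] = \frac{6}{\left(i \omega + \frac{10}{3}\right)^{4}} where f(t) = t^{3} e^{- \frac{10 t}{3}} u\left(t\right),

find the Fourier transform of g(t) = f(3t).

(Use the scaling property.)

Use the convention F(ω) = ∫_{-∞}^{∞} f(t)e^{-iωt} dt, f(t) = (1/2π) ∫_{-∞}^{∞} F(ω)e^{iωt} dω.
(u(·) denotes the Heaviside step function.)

F[g](ω) = \frac{162}{\left(i \omega + 10\right)^{4}}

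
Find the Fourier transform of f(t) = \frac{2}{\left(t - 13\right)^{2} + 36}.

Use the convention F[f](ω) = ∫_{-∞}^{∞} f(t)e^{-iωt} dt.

F(ω) = \frac{\pi e^{- 13 i \omega - 6 \left|{\omega}\right|}}{3}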